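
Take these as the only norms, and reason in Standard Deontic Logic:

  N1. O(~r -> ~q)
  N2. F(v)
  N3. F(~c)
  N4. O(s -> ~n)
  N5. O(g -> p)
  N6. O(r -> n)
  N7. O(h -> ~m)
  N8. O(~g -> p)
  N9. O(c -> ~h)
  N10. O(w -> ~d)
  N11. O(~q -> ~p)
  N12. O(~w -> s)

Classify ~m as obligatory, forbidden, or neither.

Premise 7 is O(h -> ~m), but O(h) is not derivable from the premises, so it does not yield O(~m).
No premise or chain of K-axiom applications forces O(~m), and none forces O(m). So ~m is neither obligatory nor forbidden under these norms.

Neither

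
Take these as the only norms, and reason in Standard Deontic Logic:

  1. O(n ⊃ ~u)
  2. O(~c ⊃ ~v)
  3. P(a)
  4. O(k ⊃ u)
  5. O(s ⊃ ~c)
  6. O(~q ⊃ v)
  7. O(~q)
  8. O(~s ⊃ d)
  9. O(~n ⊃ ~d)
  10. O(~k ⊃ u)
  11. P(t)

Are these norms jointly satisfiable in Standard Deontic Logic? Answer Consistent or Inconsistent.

By case analysis on k: premise 4 gives O(k ⊃ u) and premise 10 gives O(~k ⊃ u), so O(u) either way.
Premise 1 is O(n ⊃ ~u); contrapositively O(u ⊃ ~n). Since O(u) holds, K gives O(~n).
Applying K to premise 9 (O(~n ⊃ ~d)) and O(~n) yields O(~d).
Premise 8 is O(~s ⊃ d); contrapositively O(~d ⊃ s). Since O(~d) holds, K gives O(s).
Premise 5 is O(s ⊃ ~c); since O(s), deontic closure gives O(~c).
With premise 2, O(~c ⊃ ~v), the K-axiom yields O(~v).
Premise 6 is O(~q ⊃ v); contrapositively O(~v ⊃ q). Since O(~v) holds, K gives O(q).
Yet premise 7 states O(~q).
We now have both O(q) and O(~q) — q is simultaneously obligatory and forbidden, violating the D-axiom.

Inconsistent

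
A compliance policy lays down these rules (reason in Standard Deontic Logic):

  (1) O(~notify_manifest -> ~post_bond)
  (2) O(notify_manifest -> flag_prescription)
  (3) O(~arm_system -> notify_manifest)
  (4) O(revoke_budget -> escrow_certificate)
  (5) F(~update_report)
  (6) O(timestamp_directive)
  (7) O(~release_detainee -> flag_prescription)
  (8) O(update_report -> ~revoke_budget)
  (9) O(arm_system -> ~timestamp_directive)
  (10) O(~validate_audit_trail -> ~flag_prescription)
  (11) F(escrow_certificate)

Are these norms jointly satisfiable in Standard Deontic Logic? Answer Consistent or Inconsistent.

Consistent

Premise 4 is O(revoke_budget -> escrow_certificate), but O(revoke_budget) is not derivable from the premises, so it does not yield O(escrow_certificate).
So O(escrow_certificate) is not derivable, and the apparent clash with O(~escrow_certificate) does not arise.
A world satisfying every obligation exists (e.g. arm_system=false, escrow_certificate=false, flag_prescription=true, notify_manifest=true, post_bond=false, release_detainee=false, revoke_budget=false, timestamp_directive=true, update_report=true, validate_audit_trail=true); no atom is both obligatory and forbidden, so the set is consistent.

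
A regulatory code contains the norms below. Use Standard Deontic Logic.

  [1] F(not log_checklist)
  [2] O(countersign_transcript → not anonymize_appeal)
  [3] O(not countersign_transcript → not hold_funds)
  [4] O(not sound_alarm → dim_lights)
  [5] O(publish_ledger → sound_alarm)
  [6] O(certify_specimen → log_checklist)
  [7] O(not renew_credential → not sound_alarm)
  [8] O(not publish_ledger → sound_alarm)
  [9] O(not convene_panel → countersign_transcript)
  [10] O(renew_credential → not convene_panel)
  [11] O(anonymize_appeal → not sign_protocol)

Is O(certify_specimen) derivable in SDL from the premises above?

Premise 6 is O(certify_specimen → log_checklist); even if O(log_checklist) held, inferring O(certify_specimen) would be affirming the consequent — invalid.
No other premise forces O(certify_specimen). An ideal world satisfying every premise can still have certify_specimen false, so O(certify_specimen) is not derivable.

No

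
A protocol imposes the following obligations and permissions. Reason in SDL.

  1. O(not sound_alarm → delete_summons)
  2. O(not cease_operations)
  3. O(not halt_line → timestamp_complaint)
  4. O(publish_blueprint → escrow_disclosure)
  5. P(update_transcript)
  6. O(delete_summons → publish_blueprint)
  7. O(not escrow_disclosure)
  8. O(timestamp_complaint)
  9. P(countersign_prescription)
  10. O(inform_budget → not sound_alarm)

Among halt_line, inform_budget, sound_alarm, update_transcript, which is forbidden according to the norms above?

inform_budget

Premise 7 gives O(not escrow_disclosure).
Premise 4 is O(publish_blueprint → escrow_disclosure); contrapositively O(not escrow_disclosure → not publish_blueprint). Since O(not escrow_disclosure) holds, K gives O(not publish_blueprint).
Premise 6, O(delete_summons → publish_blueprint), contraposes to O(not publish_blueprint → not delete_summons); with O(not publish_blueprint) we get O(not delete_summons).
Premise 1 is O(not sound_alarm → delete_summons); contrapositively O(not delete_summons → sound_alarm). Since O(not delete_summons) holds, K gives O(sound_alarm).
Premise 10, O(inform_budget → not sound_alarm), contraposes to O(sound_alarm → not inform_budget); with O(sound_alarm) we get O(not inform_budget).
So O(not inform_budget) holds, i.e. inform_budget is forbidden. None of the other listed options is forbidden under the premises.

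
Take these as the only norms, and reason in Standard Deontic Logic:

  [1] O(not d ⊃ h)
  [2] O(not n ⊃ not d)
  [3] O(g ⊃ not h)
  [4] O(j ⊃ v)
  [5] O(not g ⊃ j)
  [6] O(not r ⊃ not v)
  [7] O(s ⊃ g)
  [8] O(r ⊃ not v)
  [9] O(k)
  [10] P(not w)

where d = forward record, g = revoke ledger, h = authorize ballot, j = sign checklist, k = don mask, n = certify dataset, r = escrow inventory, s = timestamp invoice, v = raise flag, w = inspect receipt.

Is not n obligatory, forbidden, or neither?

Forbidden

Premises 6 and 8 are O(not r ⊃ not v) and O(r ⊃ not v); every ideal world satisfies not r or r, so in either case not v holds — hence O(not v).
The contrapositive of premise 4 (O(j ⊃ v)) is O(not v ⊃ not j), and O(not v) is already established, so O(not j).
Premise 5, O(not g ⊃ j), contraposes to O(not j ⊃ g); with O(not j) we get O(g).
Applying K to premise 3 (O(g ⊃ not h)) and O(g) yields O(not h).
The contrapositive of premise 1 (O(not d ⊃ h)) is O(not h ⊃ d), and O(not h) is already established, so O(d).
The contrapositive of premise 2 (O(not n ⊃ not d)) is O(d ⊃ n), and O(d) is already established, so O(n).
Premises 7, 9, 10 do not contribute to this derivation.
Thus O(n), which is F(not n): not n is forbidden.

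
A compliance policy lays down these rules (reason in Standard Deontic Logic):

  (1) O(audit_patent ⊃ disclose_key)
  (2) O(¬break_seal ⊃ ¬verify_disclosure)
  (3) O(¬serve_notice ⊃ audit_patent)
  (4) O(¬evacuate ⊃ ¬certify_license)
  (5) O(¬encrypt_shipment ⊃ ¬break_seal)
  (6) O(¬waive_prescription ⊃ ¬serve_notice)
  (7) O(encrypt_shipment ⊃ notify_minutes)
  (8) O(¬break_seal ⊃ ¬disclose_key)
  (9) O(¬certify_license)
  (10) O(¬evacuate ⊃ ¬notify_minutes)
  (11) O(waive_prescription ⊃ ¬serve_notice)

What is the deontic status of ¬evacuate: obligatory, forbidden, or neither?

Forbidden

Premises 6 and 11 are O(¬waive_prescription ⊃ ¬serve_notice) and O(waive_prescription ⊃ ¬serve_notice); every ideal world satisfies ¬waive_prescription or waive_prescription, so in either case ¬serve_notice holds — hence O(¬serve_notice).
With premise 3, O(¬serve_notice ⊃ audit_patent), the K-axiom yields O(audit_patent).
Premise 1 is O(audit_patent ⊃ disclose_key); since O(audit_patent), deontic closure gives O(disclose_key).
The contrapositive of premise 8 (O(¬break_seal ⊃ ¬disclose_key)) is O(disclose_key ⊃ break_seal), and O(disclose_key) is already established, so O(break_seal).
Premise 5 is O(¬encrypt_shipment ⊃ ¬break_seal); contrapositively O(break_seal ⊃ encrypt_shipment). Since O(break_seal) holds, K gives O(encrypt_shipment).
From O(encrypt_shipment) and premise 7, O(encrypt_shipment ⊃ notify_minutes), we obtain O(notify_minutes).
Premise 10 is O(¬evacuate ⊃ ¬notify_minutes); contrapositively O(notify_minutes ⊃ evacuate). Since O(notify_minutes) holds, K gives O(evacuate).
Premises 2, 4, 9 do not contribute to this derivation.
Thus O(evacuate), which is F(¬evacuate): ¬evacuate is forbidden.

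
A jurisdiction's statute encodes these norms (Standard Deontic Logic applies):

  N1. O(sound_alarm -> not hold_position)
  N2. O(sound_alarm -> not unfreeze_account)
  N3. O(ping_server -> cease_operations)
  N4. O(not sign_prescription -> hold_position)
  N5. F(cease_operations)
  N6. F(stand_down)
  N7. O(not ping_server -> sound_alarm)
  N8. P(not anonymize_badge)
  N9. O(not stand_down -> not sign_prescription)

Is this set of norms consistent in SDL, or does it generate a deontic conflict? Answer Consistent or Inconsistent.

F(stand_down) at premise 6 means O(not stand_down).
With premise 9, O(not stand_down -> not sign_prescription), the K-axiom yields O(not sign_prescription).
Premise 4 is O(not sign_prescription -> hold_position); since O(not sign_prescription), deontic closure gives O(hold_position).
Premise 1 is O(sound_alarm -> not hold_position); contrapositively O(hold_position -> not sound_alarm). Since O(hold_position) holds, K gives O(not sound_alarm).
Premise 7, O(not ping_server -> sound_alarm), contraposes to O(not sound_alarm -> ping_server); with O(not sound_alarm) we get O(ping_server).
From O(ping_server) and premise 3, O(ping_server -> cease_operations), we obtain O(cease_operations).
However, F(cease_operations) at premise 5 amounts to O(not cease_operations).
We now have both O(cease_operations) and O(not cease_operations) — cease_operations is simultaneously obligatory and forbidden, violating the D-axiom.

Inconsistent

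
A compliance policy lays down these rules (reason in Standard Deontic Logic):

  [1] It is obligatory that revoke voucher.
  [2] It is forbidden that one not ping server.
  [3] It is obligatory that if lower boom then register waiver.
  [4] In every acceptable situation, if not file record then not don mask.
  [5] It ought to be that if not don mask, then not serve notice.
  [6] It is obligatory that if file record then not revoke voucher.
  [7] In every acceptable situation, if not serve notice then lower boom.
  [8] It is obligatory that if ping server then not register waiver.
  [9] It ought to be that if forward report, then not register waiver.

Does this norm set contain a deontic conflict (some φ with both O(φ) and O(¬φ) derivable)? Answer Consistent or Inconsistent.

F(¬ping_server) at premise 2 means O(ping_server).
From O(ping_server) and premise 8, O(ping_server → ¬register_waiver), we obtain O(¬register_waiver).
Premise 3, O(lower_boom → register_waiver), contraposes to O(¬register_waiver → ¬lower_boom); with O(¬register_waiver) we get O(¬lower_boom).
Premise 7, O(¬serve_notice → lower_boom), contraposes to O(¬lower_boom → serve_notice); with O(¬lower_boom) we get O(serve_notice).
The contrapositive of premise 5 (O(¬don_mask → ¬serve_notice)) is O(serve_notice → don_mask), and O(serve_notice) is already established, so O(don_mask).
Premise 4, O(¬file_record → ¬don_mask), contraposes to O(don_mask → file_record); with O(don_mask) we get O(file_record).
With premise 6, O(file_record → ¬revoke_voucher), the K-axiom yields O(¬revoke_voucher).
Yet premise 1 states O(revoke_voucher).
We now have both O(¬revoke_voucher) and O(revoke_voucher) — revoke_voucher is simultaneously obligatory and forbidden, violating the D-axiom.

Inconsistent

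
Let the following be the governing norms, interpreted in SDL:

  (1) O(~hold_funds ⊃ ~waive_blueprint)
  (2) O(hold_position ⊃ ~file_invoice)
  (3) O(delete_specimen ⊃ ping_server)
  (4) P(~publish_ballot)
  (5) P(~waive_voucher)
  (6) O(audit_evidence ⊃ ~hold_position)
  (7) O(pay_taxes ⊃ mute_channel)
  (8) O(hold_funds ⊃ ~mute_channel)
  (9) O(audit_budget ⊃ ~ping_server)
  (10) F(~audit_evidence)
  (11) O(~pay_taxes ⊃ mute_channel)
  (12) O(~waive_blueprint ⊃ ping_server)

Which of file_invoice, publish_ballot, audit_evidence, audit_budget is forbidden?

Premises 7 and 11 are O(pay_taxes ⊃ mute_channel) and O(~pay_taxes ⊃ mute_channel); every ideal world satisfies pay_taxes or ~pay_taxes, so in either case mute_channel holds — hence O(mute_channel).
Premise 8 is O(hold_funds ⊃ ~mute_channel); contrapositively O(mute_channel ⊃ ~hold_funds). Since O(mute_channel) holds, K gives O(~hold_funds).
Applying K to premise 1 (O(~hold_funds ⊃ ~waive_blueprint)) and O(~hold_funds) yields O(~waive_blueprint).
Applying K to premise 12 (O(~waive_blueprint ⊃ ping_server)) and O(~waive_blueprint) yields O(ping_server).
The contrapositive of premise 9 (O(audit_budget ⊃ ~ping_server)) is O(ping_server ⊃ ~audit_budget), and O(ping_server) is already established, so O(~audit_budget).
So O(~audit_budget) holds, i.e. audit_budget is forbidden. None of the other listed options is forbidden under the premises.

audit_budget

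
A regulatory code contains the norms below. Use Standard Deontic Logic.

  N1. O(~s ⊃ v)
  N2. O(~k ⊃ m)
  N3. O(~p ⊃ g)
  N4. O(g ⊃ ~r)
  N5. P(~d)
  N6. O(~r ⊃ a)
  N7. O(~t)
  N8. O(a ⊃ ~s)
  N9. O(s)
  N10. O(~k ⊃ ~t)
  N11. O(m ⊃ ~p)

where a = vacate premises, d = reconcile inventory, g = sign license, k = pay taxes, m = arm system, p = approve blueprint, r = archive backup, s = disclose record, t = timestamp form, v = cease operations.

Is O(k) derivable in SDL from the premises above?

From premise 9 we have O(s).
The contrapositive of premise 8 (O(a ⊃ ~s)) is O(s ⊃ ~a), and O(s) is already established, so O(~a).
The contrapositive of premise 6 (O(~r ⊃ a)) is O(~a ⊃ r), and O(~a) is already established, so O(r).
Premise 4, O(g ⊃ ~r), contraposes to O(r ⊃ ~g); with O(r) we get O(~g).
The contrapositive of premise 3 (O(~p ⊃ g)) is O(~g ⊃ p), and O(~g) is already established, so O(p).
Premise 11, O(m ⊃ ~p), contraposes to O(p ⊃ ~m); with O(p) we get O(~m).
The contrapositive of premise 2 (O(~k ⊃ m)) is O(~m ⊃ k), and O(~m) is already established, so O(k).
Premises 1, 5, 7, 10 do not contribute to this derivation.
So O(k) follows.

Yes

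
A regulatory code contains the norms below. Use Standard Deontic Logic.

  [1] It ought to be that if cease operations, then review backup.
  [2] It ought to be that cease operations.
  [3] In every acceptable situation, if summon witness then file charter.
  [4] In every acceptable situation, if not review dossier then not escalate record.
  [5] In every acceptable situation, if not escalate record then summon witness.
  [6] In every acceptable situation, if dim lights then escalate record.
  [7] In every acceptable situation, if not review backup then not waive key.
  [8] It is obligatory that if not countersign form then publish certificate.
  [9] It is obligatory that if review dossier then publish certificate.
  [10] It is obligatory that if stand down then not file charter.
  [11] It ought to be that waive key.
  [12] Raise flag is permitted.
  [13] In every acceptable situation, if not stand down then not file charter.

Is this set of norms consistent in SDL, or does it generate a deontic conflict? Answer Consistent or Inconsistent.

Premise 7 is O(¬review_backup → ¬waive_key), but O(¬review_backup) is not derivable from the premises, so it does not yield O(¬waive_key).
So O(¬waive_key) is not derivable, and the apparent clash with O(waive_key) does not arise.
A world satisfying every obligation exists (e.g. cease_operations=true, countersign_form=false, dim_lights=false, escalate_record=true, file_charter=false, publish_certificate=true, raise_flag=false, review_backup=true, review_dossier=true, stand_down=false, summon_witness=false, waive_key=true); no atom is both obligatory and forbidden, so the set is consistent.

Consistent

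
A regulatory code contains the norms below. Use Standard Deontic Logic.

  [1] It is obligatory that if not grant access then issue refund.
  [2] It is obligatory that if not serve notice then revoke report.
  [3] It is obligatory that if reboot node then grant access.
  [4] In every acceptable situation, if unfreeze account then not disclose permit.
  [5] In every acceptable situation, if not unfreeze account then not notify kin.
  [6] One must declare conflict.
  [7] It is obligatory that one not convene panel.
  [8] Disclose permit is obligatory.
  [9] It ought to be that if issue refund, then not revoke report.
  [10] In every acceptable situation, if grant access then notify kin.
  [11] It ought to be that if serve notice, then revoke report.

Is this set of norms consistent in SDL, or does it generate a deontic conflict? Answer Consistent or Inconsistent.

Inconsistent

Premises 2 and 11 are O(¬serve_notice → revoke_report) and O(serve_notice → revoke_report); every ideal world satisfies ¬serve_notice or serve_notice, so in either case revoke_report holds — hence O(revoke_report).
The contrapositive of premise 9 (O(issue_refund → ¬revoke_report)) is O(revoke_report → ¬issue_refund), and O(revoke_report) is already established, so O(¬issue_refund).
Premise 1 is O(¬grant_access → issue_refund); contrapositively O(¬issue_refund → grant_access). Since O(¬issue_refund) holds, K gives O(grant_access).
With premise 10, O(grant_access → notify_kin), the K-axiom yields O(notify_kin).
Premise 5 is O(¬unfreeze_account → ¬notify_kin); contrapositively O(notify_kin → unfreeze_account). Since O(notify_kin) holds, K gives O(unfreeze_account).
With premise 4, O(unfreeze_account → ¬disclose_permit), the K-axiom yields O(¬disclose_permit).
But premise 8 directly asserts O(disclose_permit).
We now have both O(¬disclose_permit) and O(disclose_permit) — disclose_permit is simultaneously obligatory and forbidden, violating the D-axiom.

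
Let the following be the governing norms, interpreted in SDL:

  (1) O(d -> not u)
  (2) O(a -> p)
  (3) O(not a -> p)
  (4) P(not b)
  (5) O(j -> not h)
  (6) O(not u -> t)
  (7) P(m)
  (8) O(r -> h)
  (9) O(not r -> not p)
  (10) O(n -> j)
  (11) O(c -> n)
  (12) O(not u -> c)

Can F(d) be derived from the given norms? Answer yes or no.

By case analysis on not a: premise 3 gives O(not a -> p) and premise 2 gives O(a -> p), so O(p) either way.
Premise 9, O(not r -> not p), contraposes to O(p -> r); with O(p) we get O(r).
Premise 8 is O(r -> h); since O(r), deontic closure gives O(h).
Premise 5 is O(j -> not h); contrapositively O(h -> not j). Since O(h) holds, K gives O(not j).
Premise 10, O(n -> j), contraposes to O(not j -> not n); with O(not j) we get O(not n).
Premise 11, O(c -> n), contraposes to O(not n -> not c); with O(not n) we get O(not c).
The contrapositive of premise 12 (O(not u -> c)) is O(not c -> u), and O(not c) is already established, so O(u).
Premise 1 is O(d -> not u); contrapositively O(u -> not d). Since O(u) holds, K gives O(not d).
Premises 4, 6, 7 do not contribute to this derivation.
So O(not d) holds, i.e. F(d). The claim follows.

Yes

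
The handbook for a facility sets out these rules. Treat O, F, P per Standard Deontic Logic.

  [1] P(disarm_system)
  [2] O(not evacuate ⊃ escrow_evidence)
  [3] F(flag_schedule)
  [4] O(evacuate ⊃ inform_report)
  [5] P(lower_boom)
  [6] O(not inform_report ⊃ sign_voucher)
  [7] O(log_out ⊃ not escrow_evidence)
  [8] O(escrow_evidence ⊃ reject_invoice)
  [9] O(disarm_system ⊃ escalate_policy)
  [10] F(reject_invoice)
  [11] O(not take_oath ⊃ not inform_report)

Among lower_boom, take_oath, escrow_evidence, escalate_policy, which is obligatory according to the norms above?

Premise 10, F(reject_invoice), is equivalent to O(not reject_invoice).
Premise 8, O(escrow_evidence ⊃ reject_invoice), contraposes to O(not reject_invoice ⊃ not escrow_evidence); with O(not reject_invoice) we get O(not escrow_evidence).
The contrapositive of premise 2 (O(not evacuate ⊃ escrow_evidence)) is O(not escrow_evidence ⊃ evacuate), and O(not escrow_evidence) is already established, so O(evacuate).
From O(evacuate) and premise 4, O(evacuate ⊃ inform_report), we obtain O(inform_report).
The contrapositive of premise 11 (O(not take_oath ⊃ not inform_report)) is O(inform_report ⊃ take_oath), and O(inform_report) is already established, so O(take_oath).
So O(take_oath) holds — take_oath is obligatory. None of the other listed options is made obligatory by any chain of premises.

take_oath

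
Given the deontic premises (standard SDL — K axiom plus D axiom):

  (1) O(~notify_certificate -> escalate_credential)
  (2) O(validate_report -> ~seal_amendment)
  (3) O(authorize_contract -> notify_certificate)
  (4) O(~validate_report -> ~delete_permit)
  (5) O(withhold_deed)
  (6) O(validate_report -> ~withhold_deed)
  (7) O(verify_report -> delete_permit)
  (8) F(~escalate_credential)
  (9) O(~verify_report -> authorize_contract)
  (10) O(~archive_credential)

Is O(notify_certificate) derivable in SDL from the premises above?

Yes

Premise 5 gives O(withhold_deed).
Premise 6, O(validate_report -> ~withhold_deed), contraposes to O(withhold_deed -> ~validate_report); with O(withhold_deed) we get O(~validate_report).
With premise 4, O(~validate_report -> ~delete_permit), the K-axiom yields O(~delete_permit).
Premise 7 is O(verify_report -> delete_permit); contrapositively O(~delete_permit -> ~verify_report). Since O(~delete_permit) holds, K gives O(~verify_report).
Premise 9 is O(~verify_report -> authorize_contract); since O(~verify_report), deontic closure gives O(authorize_contract).
From O(authorize_contract) and premise 3, O(authorize_contract -> notify_certificate), we obtain O(notify_certificate).
Premises 1, 2, 8, 10 do not contribute to this derivation.
So O(notify_certificate) follows.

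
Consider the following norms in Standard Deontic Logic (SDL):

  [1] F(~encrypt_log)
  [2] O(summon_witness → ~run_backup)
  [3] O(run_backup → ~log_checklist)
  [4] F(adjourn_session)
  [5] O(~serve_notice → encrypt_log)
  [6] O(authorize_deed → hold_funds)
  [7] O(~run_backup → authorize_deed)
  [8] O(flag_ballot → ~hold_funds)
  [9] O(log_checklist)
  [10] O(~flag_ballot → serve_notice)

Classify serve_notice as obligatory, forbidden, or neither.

Premise 9 gives O(log_checklist).
Premise 3 is O(run_backup → ~log_checklist); contrapositively O(log_checklist → ~run_backup). Since O(log_checklist) holds, K gives O(~run_backup).
Applying K to premise 7 (O(~run_backup → authorize_deed)) and O(~run_backup) yields O(authorize_deed).
Applying K to premise 6 (O(authorize_deed → hold_funds)) and O(authorize_deed) yields O(hold_funds).
Premise 8, O(flag_ballot → ~hold_funds), contraposes to O(hold_funds → ~flag_ballot); with O(hold_funds) we get O(~flag_ballot).
Applying K to premise 10 (O(~flag_ballot → serve_notice)) and O(~flag_ballot) yields O(serve_notice).
Premises 1, 2, 4, 5 do not contribute to this derivation.
Hence serve_notice is obligatory.

Obligatory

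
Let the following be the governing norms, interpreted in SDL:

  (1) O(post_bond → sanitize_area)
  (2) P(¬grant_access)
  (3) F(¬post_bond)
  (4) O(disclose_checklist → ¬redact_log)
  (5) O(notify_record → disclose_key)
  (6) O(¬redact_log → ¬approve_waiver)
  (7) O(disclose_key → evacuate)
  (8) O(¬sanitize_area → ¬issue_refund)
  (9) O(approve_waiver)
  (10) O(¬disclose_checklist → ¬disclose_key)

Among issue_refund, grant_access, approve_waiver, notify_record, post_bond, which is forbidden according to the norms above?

notify_record

Premise 9 gives O(approve_waiver).
The contrapositive of premise 6 (O(¬redact_log → ¬approve_waiver)) is O(approve_waiver → redact_log), and O(approve_waiver) is already established, so O(redact_log).
Premise 4 is O(disclose_checklist → ¬redact_log); contrapositively O(redact_log → ¬disclose_checklist). Since O(redact_log) holds, K gives O(¬disclose_checklist).
From O(¬disclose_checklist) and premise 10, O(¬disclose_checklist → ¬disclose_key), we obtain O(¬disclose_key).
Premise 5, O(notify_record → disclose_key), contraposes to O(¬disclose_key → ¬notify_record); with O(¬disclose_key) we get O(¬notify_record).
So O(¬notify_record) holds, i.e. notify_record is forbidden. None of the other listed options is forbidden under the premises.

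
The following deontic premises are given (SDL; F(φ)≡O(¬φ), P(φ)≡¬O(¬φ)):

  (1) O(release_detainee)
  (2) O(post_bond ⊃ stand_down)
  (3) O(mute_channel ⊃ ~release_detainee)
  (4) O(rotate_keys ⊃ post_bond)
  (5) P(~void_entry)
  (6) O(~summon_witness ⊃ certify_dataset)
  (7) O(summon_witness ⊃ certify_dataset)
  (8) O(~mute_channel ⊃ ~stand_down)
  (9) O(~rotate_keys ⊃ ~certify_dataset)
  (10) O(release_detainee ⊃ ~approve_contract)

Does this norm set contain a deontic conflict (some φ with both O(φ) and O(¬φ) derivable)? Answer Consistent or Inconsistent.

Inconsistent

Premises 7 and 6 are O(summon_witness ⊃ certify_dataset) and O(~summon_witness ⊃ certify_dataset); every ideal world satisfies summon_witness or ~summon_witness, so in either case certify_dataset holds — hence O(certify_dataset).
The contrapositive of premise 9 (O(~rotate_keys ⊃ ~certify_dataset)) is O(certify_dataset ⊃ rotate_keys), and O(certify_dataset) is already established, so O(rotate_keys).
With premise 4, O(rotate_keys ⊃ post_bond), the K-axiom yields O(post_bond).
Applying K to premise 2 (O(post_bond ⊃ stand_down)) and O(post_bond) yields O(stand_down).
Premise 8, O(~mute_channel ⊃ ~stand_down), contraposes to O(stand_down ⊃ mute_channel); with O(stand_down) we get O(mute_channel).
With premise 3, O(mute_channel ⊃ ~release_detainee), the K-axiom yields O(~release_detainee).
However, premise 1 gives O(release_detainee).
We now have both O(~release_detainee) and O(release_detainee) — release_detainee is simultaneously obligatory and forbidden, violating the D-axiom.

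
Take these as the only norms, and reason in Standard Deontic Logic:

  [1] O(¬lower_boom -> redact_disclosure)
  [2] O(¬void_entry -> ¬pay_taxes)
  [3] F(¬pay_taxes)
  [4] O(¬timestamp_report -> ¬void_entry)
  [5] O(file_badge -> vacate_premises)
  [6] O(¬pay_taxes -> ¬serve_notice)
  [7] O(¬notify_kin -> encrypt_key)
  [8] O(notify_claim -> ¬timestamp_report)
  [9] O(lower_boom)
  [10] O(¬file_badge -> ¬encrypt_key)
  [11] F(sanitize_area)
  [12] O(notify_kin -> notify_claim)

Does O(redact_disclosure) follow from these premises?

Premise 1 is O(¬lower_boom -> redact_disclosure), but O(¬lower_boom) is not derivable from the premises, so it does not yield O(redact_disclosure).
No other premise forces O(redact_disclosure). An ideal world satisfying every premise can still have redact_disclosure false, so O(redact_disclosure) is not derivable.

No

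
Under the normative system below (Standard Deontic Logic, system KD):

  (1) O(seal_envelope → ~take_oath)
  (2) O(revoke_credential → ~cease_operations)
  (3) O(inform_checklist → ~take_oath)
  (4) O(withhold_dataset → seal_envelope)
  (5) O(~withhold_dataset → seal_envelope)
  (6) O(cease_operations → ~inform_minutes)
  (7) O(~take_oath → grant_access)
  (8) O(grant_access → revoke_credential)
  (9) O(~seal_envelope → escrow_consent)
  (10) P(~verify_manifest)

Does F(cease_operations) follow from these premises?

Yes

By case analysis on ~withhold_dataset: premise 5 gives O(~withhold_dataset → seal_envelope) and premise 4 gives O(withhold_dataset → seal_envelope), so O(seal_envelope) either way.
Premise 1 is O(seal_envelope → ~take_oath); since O(seal_envelope), deontic closure gives O(~take_oath).
Premise 7 is O(~take_oath → grant_access); since O(~take_oath), deontic closure gives O(grant_access).
With premise 8, O(grant_access → revoke_credential), the K-axiom yields O(revoke_credential).
Applying K to premise 2 (O(revoke_credential → ~cease_operations)) and O(revoke_credential) yields O(~cease_operations).
Premises 3, 6, 9, 10 do not contribute to this derivation.
So O(~cease_operations) holds, i.e. F(cease_operations). The claim follows.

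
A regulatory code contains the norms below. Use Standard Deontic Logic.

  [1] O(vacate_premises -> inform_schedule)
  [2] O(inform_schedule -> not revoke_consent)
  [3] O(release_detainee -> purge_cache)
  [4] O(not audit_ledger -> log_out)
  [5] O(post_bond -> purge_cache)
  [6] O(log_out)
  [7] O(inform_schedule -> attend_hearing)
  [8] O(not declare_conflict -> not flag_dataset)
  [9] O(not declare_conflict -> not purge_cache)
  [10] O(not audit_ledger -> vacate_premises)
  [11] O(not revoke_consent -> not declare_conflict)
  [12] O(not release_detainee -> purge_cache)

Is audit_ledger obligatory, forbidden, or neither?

Obligatory

Premises 12 and 3 are O(not release_detainee -> purge_cache) and O(release_detainee -> purge_cache); every ideal world satisfies not release_detainee or release_detainee, so in either case purge_cache holds — hence O(purge_cache).
Premise 9, O(not declare_conflict -> not purge_cache), contraposes to O(purge_cache -> declare_conflict); with O(purge_cache) we get O(declare_conflict).
Premise 11, O(not revoke_consent -> not declare_conflict), contraposes to O(declare_conflict -> revoke_consent); with O(declare_conflict) we get O(revoke_consent).
The contrapositive of premise 2 (O(inform_schedule -> not revoke_consent)) is O(revoke_consent -> not inform_schedule), and O(revoke_consent) is already established, so O(not inform_schedule).
Premise 1 is O(vacate_premises -> inform_schedule); contrapositively O(not inform_schedule -> not vacate_premises). Since O(not inform_schedule) holds, K gives O(not vacate_premises).
The contrapositive of premise 10 (O(not audit_ledger -> vacate_premises)) is O(not vacate_premises -> audit_ledger), and O(not vacate_premises) is already established, so O(audit_ledger).
Premises 4, 5, 6, 7, 8 do not contribute to this derivation.
Hence audit_ledger is obligatory.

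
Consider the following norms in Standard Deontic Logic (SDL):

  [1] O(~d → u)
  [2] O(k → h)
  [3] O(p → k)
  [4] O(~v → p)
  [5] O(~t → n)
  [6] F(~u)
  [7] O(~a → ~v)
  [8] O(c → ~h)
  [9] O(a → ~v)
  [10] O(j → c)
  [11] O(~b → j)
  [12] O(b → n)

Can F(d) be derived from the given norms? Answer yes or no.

Premise 1 is O(~d → u); even if O(u) held, inferring O(~d) would be affirming the consequent — invalid.
No other premise forces O(~d). An ideal world satisfying every premise can still have d true, so F(d) is not derivable.

No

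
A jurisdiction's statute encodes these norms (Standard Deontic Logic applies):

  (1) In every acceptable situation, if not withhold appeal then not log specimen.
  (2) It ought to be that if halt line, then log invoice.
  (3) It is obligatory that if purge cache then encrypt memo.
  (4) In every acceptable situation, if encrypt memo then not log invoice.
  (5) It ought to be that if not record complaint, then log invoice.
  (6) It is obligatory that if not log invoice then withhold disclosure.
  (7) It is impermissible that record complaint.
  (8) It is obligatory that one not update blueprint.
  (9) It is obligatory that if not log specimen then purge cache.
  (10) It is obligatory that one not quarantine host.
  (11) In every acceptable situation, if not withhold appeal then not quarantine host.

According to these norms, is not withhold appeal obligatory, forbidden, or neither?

Forbidden

Premise 7 is F(record_complaint), i.e. O(¬record_complaint).
Applying K to premise 5 (O(¬record_complaint → log_invoice)) and O(¬record_complaint) yields O(log_invoice).
Premise 4 is O(encrypt_memo → ¬log_invoice); contrapositively O(log_invoice → ¬encrypt_memo). Since O(log_invoice) holds, K gives O(¬encrypt_memo).
Premise 3, O(purge_cache → encrypt_memo), contraposes to O(¬encrypt_memo → ¬purge_cache); with O(¬encrypt_memo) we get O(¬purge_cache).
Premise 9, O(¬log_specimen → purge_cache), contraposes to O(¬purge_cache → log_specimen); with O(¬purge_cache) we get O(log_specimen).
The contrapositive of premise 1 (O(¬withhold_appeal → ¬log_specimen)) is O(log_specimen → withhold_appeal), and O(log_specimen) is already established, so O(withhold_appeal).
Premises 2, 6, 8, 10, 11 do not contribute to this derivation.
Thus O(withhold_appeal), which is F(¬withhold_appeal): ¬withhold_appeal is forbidden.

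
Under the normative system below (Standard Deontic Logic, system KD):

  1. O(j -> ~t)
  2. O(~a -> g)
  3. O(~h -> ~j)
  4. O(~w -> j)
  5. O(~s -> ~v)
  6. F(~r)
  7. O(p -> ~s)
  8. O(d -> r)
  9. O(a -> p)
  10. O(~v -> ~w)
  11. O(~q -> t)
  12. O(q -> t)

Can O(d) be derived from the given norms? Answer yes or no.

Premise 8 is O(d -> r); even if O(r) held, inferring O(d) would be affirming the consequent — invalid.
No other premise forces O(d). An ideal world satisfying every premise can still have d false, so O(d) is not derivable.

No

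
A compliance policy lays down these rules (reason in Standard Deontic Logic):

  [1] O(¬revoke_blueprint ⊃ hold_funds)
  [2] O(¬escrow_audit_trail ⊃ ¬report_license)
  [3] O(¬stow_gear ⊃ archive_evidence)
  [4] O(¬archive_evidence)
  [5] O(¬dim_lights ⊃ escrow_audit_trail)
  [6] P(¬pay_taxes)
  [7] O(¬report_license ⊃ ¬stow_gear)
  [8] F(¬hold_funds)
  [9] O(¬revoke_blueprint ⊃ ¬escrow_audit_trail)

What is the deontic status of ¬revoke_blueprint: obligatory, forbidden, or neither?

Premise 4 states O(¬archive_evidence) outright.
Premise 3, O(¬stow_gear ⊃ archive_evidence), contraposes to O(¬archive_evidence ⊃ stow_gear); with O(¬archive_evidence) we get O(stow_gear).
Premise 7 is O(¬report_license ⊃ ¬stow_gear); contrapositively O(stow_gear ⊃ report_license). Since O(stow_gear) holds, K gives O(report_license).
Premise 2 is O(¬escrow_audit_trail ⊃ ¬report_license); contrapositively O(report_license ⊃ escrow_audit_trail). Since O(report_license) holds, K gives O(escrow_audit_trail).
The contrapositive of premise 9 (O(¬revoke_blueprint ⊃ ¬escrow_audit_trail)) is O(escrow_audit_trail ⊃ revoke_blueprint), and O(escrow_audit_trail) is already established, so O(revoke_blueprint).
Premises 1, 5, 6, 8 do not contribute to this derivation.
Thus O(revoke_blueprint), which is F(¬revoke_blueprint): ¬revoke_blueprint is forbidden.

Forbidden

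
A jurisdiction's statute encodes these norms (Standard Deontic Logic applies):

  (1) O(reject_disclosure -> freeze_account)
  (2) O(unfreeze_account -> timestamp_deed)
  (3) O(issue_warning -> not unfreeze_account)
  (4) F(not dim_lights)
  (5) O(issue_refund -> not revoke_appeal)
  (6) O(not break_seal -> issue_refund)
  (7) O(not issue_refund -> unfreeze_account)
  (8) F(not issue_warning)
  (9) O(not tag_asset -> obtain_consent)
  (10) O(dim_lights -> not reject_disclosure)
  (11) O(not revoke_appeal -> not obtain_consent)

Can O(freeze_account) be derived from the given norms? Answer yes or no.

No

Premise 1 is O(reject_disclosure -> freeze_account), but O(reject_disclosure) is not derivable from the premises, so it does not yield O(freeze_account).
No other premise forces O(freeze_account). An ideal world satisfying every premise can still have freeze_account false, so O(freeze_account) is not derivable.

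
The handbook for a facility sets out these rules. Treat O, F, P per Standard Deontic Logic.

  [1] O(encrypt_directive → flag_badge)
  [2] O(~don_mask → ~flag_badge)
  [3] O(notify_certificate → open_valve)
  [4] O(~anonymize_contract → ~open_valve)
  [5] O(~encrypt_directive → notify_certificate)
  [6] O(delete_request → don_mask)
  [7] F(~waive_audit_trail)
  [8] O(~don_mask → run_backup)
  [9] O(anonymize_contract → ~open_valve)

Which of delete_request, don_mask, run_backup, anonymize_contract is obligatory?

By case analysis on anonymize_contract: premise 9 gives O(anonymize_contract → ~open_valve) and premise 4 gives O(~anonymize_contract → ~open_valve), so O(~open_valve) either way.
The contrapositive of premise 3 (O(notify_certificate → open_valve)) is O(~open_valve → ~notify_certificate), and O(~open_valve) is already established, so O(~notify_certificate).
Premise 5 is O(~encrypt_directive → notify_certificate); contrapositively O(~notify_certificate → encrypt_directive). Since O(~notify_certificate) holds, K gives O(encrypt_directive).
From O(encrypt_directive) and premise 1, O(encrypt_directive → flag_badge), we obtain O(flag_badge).
Premise 2 is O(~don_mask → ~flag_badge); contrapositively O(flag_badge → don_mask). Since O(flag_badge) holds, K gives O(don_mask).
So O(don_mask) holds — don_mask is obligatory. None of the other listed options is made obligatory by any chain of premises.

don_mask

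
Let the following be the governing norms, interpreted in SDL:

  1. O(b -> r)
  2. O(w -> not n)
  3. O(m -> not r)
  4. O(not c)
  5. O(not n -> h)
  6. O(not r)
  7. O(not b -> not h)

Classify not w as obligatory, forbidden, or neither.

Obligatory

Premise 6 states O(not r) outright.
Premise 1 is O(b -> r); contrapositively O(not r -> not b). Since O(not r) holds, K gives O(not b).
With premise 7, O(not b -> not h), the K-axiom yields O(not h).
Premise 5 is O(not n -> h); contrapositively O(not h -> n). Since O(not h) holds, K gives O(n).
Premise 2, O(w -> not n), contraposes to O(n -> not w); with O(n) we get O(not w).
Premises 3, 4 do not contribute to this derivation.
Hence not w is obligatory.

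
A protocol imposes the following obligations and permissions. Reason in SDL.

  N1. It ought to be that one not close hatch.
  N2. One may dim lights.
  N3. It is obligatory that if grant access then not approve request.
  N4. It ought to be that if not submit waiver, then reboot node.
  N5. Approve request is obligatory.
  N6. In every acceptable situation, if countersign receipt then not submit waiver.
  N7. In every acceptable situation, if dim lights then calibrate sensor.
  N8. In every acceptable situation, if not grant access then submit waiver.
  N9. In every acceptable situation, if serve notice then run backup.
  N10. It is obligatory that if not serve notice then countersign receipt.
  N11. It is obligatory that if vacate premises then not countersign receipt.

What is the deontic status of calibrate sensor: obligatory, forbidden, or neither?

Premise 7 is O(dim_lights → calibrate_sensor), but O(dim_lights) is not derivable from the premises (the permission P(dim_lights) asserts only ¬O(¬dim_lights), not O(dim_lights)), so it does not yield O(calibrate_sensor).
No premise or chain of K-axiom applications forces O(calibrate_sensor), and none forces O(¬calibrate_sensor). So calibrate_sensor is neither obligatory nor forbidden under these norms.

Neither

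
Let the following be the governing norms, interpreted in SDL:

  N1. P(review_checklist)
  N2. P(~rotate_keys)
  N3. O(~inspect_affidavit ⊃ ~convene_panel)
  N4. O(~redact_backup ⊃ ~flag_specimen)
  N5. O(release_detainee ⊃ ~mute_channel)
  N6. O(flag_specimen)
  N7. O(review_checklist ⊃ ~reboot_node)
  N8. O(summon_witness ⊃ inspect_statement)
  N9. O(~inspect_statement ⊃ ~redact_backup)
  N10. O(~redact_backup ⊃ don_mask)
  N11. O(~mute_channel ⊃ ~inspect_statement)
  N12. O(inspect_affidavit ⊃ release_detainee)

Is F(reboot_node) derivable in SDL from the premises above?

No

Premise 7 is O(review_checklist ⊃ ~reboot_node), but O(review_checklist) is not derivable from the premises (the permission P(review_checklist) asserts only ~O(~review_checklist), not O(review_checklist)), so it does not yield O(~reboot_node).
No other premise forces O(~reboot_node). An ideal world satisfying every premise can still have reboot_node true, so F(reboot_node) is not derivable.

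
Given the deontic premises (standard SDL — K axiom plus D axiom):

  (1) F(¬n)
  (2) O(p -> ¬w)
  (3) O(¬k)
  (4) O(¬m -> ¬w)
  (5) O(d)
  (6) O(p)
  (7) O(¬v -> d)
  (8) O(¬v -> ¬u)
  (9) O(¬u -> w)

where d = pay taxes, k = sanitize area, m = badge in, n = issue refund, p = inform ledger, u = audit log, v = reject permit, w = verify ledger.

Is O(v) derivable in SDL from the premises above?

From premise 6 we have O(p).
From O(p) and premise 2, O(p -> ¬w), we obtain O(¬w).
Premise 9, O(¬u -> w), contraposes to O(¬w -> u); with O(¬w) we get O(u).
Premise 8, O(¬v -> ¬u), contraposes to O(u -> v); with O(u) we get O(v).
Premises 1, 3, 4, 5, 7 do not contribute to this derivation.
So O(v) follows.

Yes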